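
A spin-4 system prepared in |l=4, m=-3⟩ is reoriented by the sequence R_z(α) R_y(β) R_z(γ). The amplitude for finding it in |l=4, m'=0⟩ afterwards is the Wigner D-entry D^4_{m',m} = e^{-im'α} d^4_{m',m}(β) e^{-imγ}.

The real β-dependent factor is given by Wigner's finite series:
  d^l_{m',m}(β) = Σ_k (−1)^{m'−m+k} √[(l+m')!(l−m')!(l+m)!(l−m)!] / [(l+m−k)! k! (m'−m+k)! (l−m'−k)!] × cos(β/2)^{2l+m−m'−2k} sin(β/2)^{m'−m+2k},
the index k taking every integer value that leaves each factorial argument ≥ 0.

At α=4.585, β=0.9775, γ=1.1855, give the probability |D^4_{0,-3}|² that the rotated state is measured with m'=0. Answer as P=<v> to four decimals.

First d^4_{0,-3}(β=0.9775), then the phase factors e^{-i(0)α} and e^{-i(-3)γ}:
With c≡cos(β/2)=0.882920 and s≡sin(β/2)=0.469523, N=[24·24·1·5040]^{1/2}=1703.830978
k: max(0,(-3)−(0))=0 … min(4+(-3),4−(0))=1
  k=0: (−1)^3·1703.8310/(144)·0.8829^5·0.4695^3 = -0.657115
  k=1: (−1)^4·1703.8310/(144)·0.8829^3·0.4695^5 = +0.185828
d^4_{0,-3}(0.9775) = -0.657115 +0.185828 = -0.471287
|D^4_{0,-3}|² = |d^4_{0,-3}(β)|² = (-0.471287)² = 0.222111 (the z-rotation phases have unit modulus)

P=0.2221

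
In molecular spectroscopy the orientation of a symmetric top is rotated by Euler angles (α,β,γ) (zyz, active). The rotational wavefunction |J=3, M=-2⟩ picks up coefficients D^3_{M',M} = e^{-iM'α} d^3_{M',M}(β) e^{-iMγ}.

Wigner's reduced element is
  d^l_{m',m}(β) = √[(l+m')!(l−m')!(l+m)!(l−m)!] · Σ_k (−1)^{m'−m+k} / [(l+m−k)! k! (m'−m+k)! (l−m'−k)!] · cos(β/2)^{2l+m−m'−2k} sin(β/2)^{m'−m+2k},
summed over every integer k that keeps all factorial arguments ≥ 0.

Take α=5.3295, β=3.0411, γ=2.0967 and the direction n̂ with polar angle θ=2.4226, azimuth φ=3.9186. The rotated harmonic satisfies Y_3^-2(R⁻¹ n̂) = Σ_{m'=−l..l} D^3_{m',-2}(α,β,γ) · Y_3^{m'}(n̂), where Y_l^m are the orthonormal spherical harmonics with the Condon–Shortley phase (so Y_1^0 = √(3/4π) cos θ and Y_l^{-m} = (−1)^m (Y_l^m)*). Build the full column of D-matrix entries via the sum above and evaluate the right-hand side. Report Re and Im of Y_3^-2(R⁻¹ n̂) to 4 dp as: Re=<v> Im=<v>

Need the full column D^3_{m',-2} for m'=−3..3 at α=5.3295, β=3.0411, γ=2.0967.
cos(β/2)=0.050225, sin(β/2)=0.998738
d^3_{-3,-2}: single k=1 term ⇒ +0.000001;  D = +0.000000+0.000001i
d^3_{-2,-2}: k∈[0..1] ⇒ +0.000000 -0.000032 = -0.000032;  D = +0.000021-0.000024i
d^3_{-1,-2}: k∈[0..1] ⇒ -0.000001 +0.000798 = +0.000797;  D = -0.000793-0.000078i
d^3_{0,-2}: k∈[0..1] ⇒ +0.000035 -0.013747 = -0.013712;  D = +0.006801+0.011907i
d^3_{1,-2}: k∈[0..1] ⇒ -0.000798 +0.157826 = +0.157028;  D = +0.066130-0.142424i
d^3_{2,-2}: k∈[0..1] ⇒ +0.012549 -0.992451 = -0.979902;  D = -0.963644+0.177759i
d^3_{3,-2}: single k=0 term ⇒ -0.122252;  D = -0.087658-0.085215i
Y_3^{m'}(θ=2.4226,φ=3.9186) and Σ D·Y over m':
  (+0.0000+0.0000i)·(+0.0821+0.0864i)  (+0.0000-0.0000i)·(-0.0056+0.3335i)  (-0.0008-0.0001i)·(-0.2779+0.2733i)  (+0.0068+0.0119i)·(+0.0474+0.0000i)  (+0.0661-0.1424i)·(+0.2779+0.2733i)  (-0.9636+0.1778i)·(-0.0056-0.3335i)  (-0.0877-0.0852i)·(-0.0821+0.0864i)
Y_3^-2(R⁻¹ n̂) = +0.137116+0.298718i

Re=0.1371 Im=0.2987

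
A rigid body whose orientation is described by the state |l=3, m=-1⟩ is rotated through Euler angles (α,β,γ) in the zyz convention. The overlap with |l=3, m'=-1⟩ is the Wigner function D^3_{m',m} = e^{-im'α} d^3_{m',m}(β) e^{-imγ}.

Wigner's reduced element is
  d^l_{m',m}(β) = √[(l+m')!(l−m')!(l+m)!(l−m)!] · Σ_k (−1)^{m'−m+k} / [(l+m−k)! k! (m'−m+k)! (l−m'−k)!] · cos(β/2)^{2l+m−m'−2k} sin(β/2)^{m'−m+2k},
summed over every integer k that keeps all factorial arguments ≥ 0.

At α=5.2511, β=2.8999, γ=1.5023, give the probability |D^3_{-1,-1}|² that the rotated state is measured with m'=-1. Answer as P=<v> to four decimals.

P=0.0069

D^3_{-1,-1}(5.2511,2.8999,1.5023) = e^{-i·-1·5.2511}·d^3_{-1,-1}(2.8999)·e^{-i·-1·1.5023}. Compute d first:
With c≡cos(β/2)=0.120552 and s≡sin(β/2)=0.992707, N=[2·24·2·24]^{1/2}=48.000000
k∈{0,1,2} keeps every argument non-negative
  k=0: (−1)^0·48.0000/(48)·0.1206^6·0.9927^0 = +0.000003
  k=1: (−1)^1·48.0000/(6)·0.1206^4·0.9927^2 = -0.001665
  k=2: (−1)^2·48.0000/(8)·0.1206^2·0.9927^4 = +0.084681
d^3_{-1,-1}(2.8999) = +0.000003 -0.001665 +0.084681 = +0.083019
|D^3_{-1,-1}|² = |d^3_{-1,-1}(β)|² = (+0.083019)² = 0.006892 (the z-rotation phases have unit modulus)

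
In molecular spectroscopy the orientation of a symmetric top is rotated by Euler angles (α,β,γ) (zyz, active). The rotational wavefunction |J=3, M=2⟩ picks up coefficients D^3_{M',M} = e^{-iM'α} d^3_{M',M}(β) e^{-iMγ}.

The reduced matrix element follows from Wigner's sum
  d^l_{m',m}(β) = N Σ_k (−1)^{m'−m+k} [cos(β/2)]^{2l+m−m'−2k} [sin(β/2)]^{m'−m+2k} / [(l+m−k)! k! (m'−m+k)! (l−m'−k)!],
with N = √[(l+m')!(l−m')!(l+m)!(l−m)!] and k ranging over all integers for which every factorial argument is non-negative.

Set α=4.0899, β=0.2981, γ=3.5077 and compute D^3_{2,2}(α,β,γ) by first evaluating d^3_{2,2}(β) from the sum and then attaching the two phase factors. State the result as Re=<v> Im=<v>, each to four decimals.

Re=-0.7231 Im=-0.4071

D^3_{2,2}(4.0899,0.2981,3.5077) = e^{-i·2·4.0899}·d^3_{2,2}(0.2981)·e^{-i·2·3.5077}. Compute d first:
c=cos(0.2981/2)=0.988913, s=sin(0.2981/2)=0.148499; N=√[120·1·120·1]=120.000000
k∈{0,1} keeps every argument non-negative
  k=0: (−1)^0·120.0000/(120)·0.9889^6·0.1485^0 = +0.935293
  k=1: (−1)^1·120.0000/(24)·0.9889^4·0.1485^2 = -0.105450
d^3_{2,2}(0.2981) = +0.935293 -0.105450 = +0.829842
Phases: e^{-i·(2)·4.0899}=-0.320084-0.947389i, e^{-i·(2)·3.5077}=+0.743696-0.668518i ⇒ D=-0.723118-0.407110i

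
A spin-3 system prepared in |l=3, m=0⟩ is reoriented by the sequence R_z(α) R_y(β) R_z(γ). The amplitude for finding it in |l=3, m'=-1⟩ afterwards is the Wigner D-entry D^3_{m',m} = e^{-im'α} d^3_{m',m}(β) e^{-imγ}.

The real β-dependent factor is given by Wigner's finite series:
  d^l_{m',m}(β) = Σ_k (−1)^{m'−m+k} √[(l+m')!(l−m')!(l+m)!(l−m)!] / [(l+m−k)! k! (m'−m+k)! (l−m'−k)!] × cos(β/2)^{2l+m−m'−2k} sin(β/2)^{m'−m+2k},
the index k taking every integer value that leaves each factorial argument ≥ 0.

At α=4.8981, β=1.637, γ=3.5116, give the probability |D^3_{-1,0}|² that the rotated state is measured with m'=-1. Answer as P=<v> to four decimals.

P=0.1786

D^3_{-1,0}(4.8981,1.637,3.5116) = e^{-i·-1·4.8981}·d^3_{-1,0}(1.637)·e^{-i·0·3.5116}. Compute d first:
Half-angle: c=0.683317, s=0.730122. N=√(2·24·6·6)=41.569219
The bounds max(0,m−m')=1 and min(l+m,l−m')=3 give 3 terms
  k=1: (−1)^0·41.5692/(12)·0.6833^5·0.7301^1 = +0.376788
  k=2: (−1)^1·41.5692/(4)·0.6833^3·0.7301^3 = -1.290520
  k=3: (−1)^2·41.5692/(12)·0.6833^1·0.7301^5 = +0.491122
d^3_{-1,0}(1.637) = +0.376788 -1.290520 +0.491122 = -0.422609
|D^3_{-1,0}|² = |d^3_{-1,0}(β)|² = (-0.422609)² = 0.178599 (the z-rotation phases have unit modulus)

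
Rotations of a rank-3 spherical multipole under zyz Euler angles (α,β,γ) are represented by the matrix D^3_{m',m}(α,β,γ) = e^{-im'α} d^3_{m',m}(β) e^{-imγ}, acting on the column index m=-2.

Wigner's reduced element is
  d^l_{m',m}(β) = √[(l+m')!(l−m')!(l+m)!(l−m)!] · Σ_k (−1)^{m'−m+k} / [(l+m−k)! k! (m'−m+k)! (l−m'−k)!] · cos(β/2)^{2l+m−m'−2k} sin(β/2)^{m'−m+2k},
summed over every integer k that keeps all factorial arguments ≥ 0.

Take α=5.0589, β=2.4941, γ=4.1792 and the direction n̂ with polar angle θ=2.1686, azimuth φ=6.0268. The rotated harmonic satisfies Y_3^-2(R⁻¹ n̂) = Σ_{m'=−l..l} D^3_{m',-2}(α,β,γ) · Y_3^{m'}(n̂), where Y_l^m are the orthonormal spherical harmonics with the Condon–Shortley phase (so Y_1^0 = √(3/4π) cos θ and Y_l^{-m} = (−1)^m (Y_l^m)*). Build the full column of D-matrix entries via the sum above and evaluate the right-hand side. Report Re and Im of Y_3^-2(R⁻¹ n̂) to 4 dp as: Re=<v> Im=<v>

Re=0.1365 Im=-0.3196

Need the full column D^3_{m',-2} for m'=−3..3 at α=5.0589, β=2.4941, γ=4.1792.
cos(β/2)=0.318120, sin(β/2)=0.948050
d^3_{-3,-2}: single k=1 term ⇒ +0.007566;  D = -0.000203-0.007563i
d^3_{-2,-2}: k∈[0..1] ⇒ +0.001036 -0.046026 = -0.044989;  D = -0.041890+0.016409i
d^3_{-1,-2}: k∈[0..1] ⇒ -0.009768 +0.173500 = +0.163732;  D = +0.107946+0.123109i
d^3_{0,-2}: k∈[0..1] ⇒ +0.050419 -0.447785 = -0.397366;  D = +0.192047-0.347877i
d^3_{1,-2}: k∈[0..1] ⇒ -0.173500 +0.770457 = +0.596957;  D = -0.589530-0.093873i
d^3_{2,-2}: k∈[0..1] ⇒ +0.408770 -0.726086 = -0.317317;  D = +0.059493+0.311690i
d^3_{3,-2}: single k=0 term ⇒ -0.596794;  D = -0.513368+0.304329i
Y_3^{m'}(θ=2.1686,φ=6.0268) and Σ D·Y over m':
  (-0.0002-0.0076i)·(+0.1693+0.1639i)  (-0.0419+0.0164i)·(-0.3424-0.1928i)  (+0.1079+0.1231i)·(+0.1509+0.0396i)  (+0.1920-0.3479i)·(+0.2974+0.0000i)  (-0.5895-0.0939i)·(-0.1509+0.0396i)  (+0.0595+0.3117i)·(-0.3424+0.1928i)  (-0.5134+0.3043i)·(-0.1693+0.1639i)
Y_3^-2(R⁻¹ n̂) = +0.136479-0.319558i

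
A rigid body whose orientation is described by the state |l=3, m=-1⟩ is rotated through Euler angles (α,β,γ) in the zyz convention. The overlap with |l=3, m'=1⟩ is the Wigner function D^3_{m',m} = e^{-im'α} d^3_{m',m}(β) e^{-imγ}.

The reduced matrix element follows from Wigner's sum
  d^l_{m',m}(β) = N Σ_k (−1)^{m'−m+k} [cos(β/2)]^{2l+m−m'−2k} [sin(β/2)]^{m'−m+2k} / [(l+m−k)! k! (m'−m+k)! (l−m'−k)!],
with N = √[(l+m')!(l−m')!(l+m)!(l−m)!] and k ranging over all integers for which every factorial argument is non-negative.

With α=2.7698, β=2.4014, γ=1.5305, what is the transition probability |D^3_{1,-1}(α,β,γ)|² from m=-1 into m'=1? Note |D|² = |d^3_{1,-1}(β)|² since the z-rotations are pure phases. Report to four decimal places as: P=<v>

P=0.0020

Split into d^3_{1,-1}(β=2.4014) × two z-phases.
Half-angle: c=0.361705, s=0.932293. N=√(24·2·2·24)=48.000000
k: max(0,(-1)−(1))=0 … min(3+(-1),3−(1))=2
  k=0: (−1)^2·48.0000/(8)·0.3617^4·0.9323^2 = +0.089264
  k=1: (−1)^3·48.0000/(6)·0.3617^2·0.9323^4 = -0.790694
  k=2: (−1)^4·48.0000/(48)·0.3617^0·0.9323^6 = +0.656619
d^3_{1,-1}(2.4014) = +0.089264 -0.790694 +0.656619 = -0.044812
|D^3_{1,-1}|² = |d^3_{1,-1}(β)|² = (-0.044812)² = 0.002008 (the z-rotation phases have unit modulus)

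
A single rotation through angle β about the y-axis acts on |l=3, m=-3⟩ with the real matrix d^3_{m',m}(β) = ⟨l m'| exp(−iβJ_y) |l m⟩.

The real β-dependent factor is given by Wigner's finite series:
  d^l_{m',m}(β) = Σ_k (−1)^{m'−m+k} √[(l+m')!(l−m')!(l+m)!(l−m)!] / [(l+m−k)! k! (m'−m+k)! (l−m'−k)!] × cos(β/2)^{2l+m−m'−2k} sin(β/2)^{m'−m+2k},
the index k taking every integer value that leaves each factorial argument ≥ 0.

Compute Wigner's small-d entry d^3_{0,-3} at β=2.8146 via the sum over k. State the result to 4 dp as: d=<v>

d=-0.0185

d^3_{0,-3}(β=2.8146) via Wigner's sum:
c=cos(2.8146/2)=0.162769, s=sin(2.8146/2)=0.986664; N=√[6·6·1·720]=160.996894
k∈{0} keeps every argument non-negative
  k=0: (−1)^3·160.9969/(36)·0.1628^3·0.9867^3 = -0.018524
d^3_{0,-3}(2.8146) = -0.018524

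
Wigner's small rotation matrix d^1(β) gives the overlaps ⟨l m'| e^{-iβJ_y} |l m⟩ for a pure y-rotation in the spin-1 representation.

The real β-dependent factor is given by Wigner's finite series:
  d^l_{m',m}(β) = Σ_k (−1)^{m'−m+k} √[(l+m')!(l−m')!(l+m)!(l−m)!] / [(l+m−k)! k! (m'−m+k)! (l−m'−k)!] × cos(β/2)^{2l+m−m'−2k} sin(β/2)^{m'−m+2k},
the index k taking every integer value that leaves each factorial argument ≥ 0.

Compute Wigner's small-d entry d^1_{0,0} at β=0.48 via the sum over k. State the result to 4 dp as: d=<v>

d^1_{0,0}(β=0.48) via Wigner's sum:
With c≡cos(β/2)=0.971338 and s≡sin(β/2)=0.237703, N=[1·1·1·1]^{1/2}=1.000000
k: max(0,(0)−(0))=0 … min(1+(0),1−(0))=1
  k=0: (−1)^0·1.0000/(1)·0.9713^2·0.2377^0 = +0.943497
  k=1: (−1)^1·1.0000/(1)·0.9713^0·0.2377^2 = -0.056503
d^1_{0,0}(0.48) = +0.943497 -0.056503 = +0.886995

d=0.8870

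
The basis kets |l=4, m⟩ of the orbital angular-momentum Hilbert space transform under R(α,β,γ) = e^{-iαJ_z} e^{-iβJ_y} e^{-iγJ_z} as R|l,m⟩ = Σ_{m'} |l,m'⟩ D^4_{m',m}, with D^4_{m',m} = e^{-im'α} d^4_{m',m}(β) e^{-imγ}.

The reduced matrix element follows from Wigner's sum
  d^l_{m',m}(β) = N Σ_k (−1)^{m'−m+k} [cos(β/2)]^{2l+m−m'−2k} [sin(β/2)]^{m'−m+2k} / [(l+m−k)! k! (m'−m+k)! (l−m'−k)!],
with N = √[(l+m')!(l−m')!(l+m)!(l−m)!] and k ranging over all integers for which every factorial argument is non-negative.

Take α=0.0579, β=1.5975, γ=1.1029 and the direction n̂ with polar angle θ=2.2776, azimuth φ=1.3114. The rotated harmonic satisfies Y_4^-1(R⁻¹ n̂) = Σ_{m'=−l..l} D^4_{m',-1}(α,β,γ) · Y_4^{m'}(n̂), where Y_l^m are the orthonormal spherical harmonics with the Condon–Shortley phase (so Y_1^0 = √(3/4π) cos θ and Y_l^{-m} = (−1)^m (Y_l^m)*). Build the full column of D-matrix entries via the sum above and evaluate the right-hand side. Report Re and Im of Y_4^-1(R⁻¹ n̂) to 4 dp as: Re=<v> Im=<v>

Need the full column D^4_{m',-1} for m'=−4..4 at α=0.0579, β=1.5975, γ=1.1029.
cos(β/2)=0.697603, sin(β/2)=0.716485
d^4_{-4,-1}: single k=3 term ⇒ +0.454732;  D = +0.106454+0.442096i
d^4_{-3,-1}: k∈[2..3] ⇒ +0.469606 -0.825619 = -0.356013;  D = -0.103233-0.340717i
d^4_{-2,-1}: k∈[1..3] ⇒ +0.244400 -1.289045 +0.906513 = -0.138132;  D = -0.047637-0.129658i
d^4_{-1,-1}: k∈[0..3] ⇒ +0.056087 -0.887472 +1.872328 -0.658352 = +0.382592;  D = +0.152503+0.350883i
d^4_{0,-1}: k∈[0..3] ⇒ -0.257620 +1.630528 -1.719988 +0.302393 = -0.044688;  D = -0.020155-0.039885i
d^4_{1,-1}: k∈[0..3] ⇒ +0.591648 -1.872328 +0.987527 -0.069447 = -0.362600;  D = -0.181989-0.313621i
d^4_{2,-1}: k∈[0..2] ⇒ -0.859364 +1.359770 -0.286875 = +0.213531;  D = +0.117680+0.178177i
d^4_{3,-1}: k∈[0..1] ⇒ +0.825619 -0.522550 = +0.303069;  D = +0.181379+0.242801i
d^4_{4,-1}: single k=0 term ⇒ -0.479682;  D = -0.308835-0.367036i
Y_4^{m'}(θ=2.2776,φ=1.3114) and Σ D·Y over m':
  (+0.1065+0.4421i)·(+0.0752+0.1274i)  (-0.1032-0.3407i)·(+0.2509-0.2546i)  (-0.0476-0.1297i)·(-0.3279-0.1872i)  (+0.1525+0.3509i)·(+0.0029-0.0108i)  (-0.0202-0.0399i)·(-0.3625+0.0000i)  (-0.1820-0.3136i)·(-0.0029-0.0108i)  (+0.1177+0.1782i)·(-0.3279+0.1872i)  (+0.1814+0.2428i)·(-0.2509-0.2546i)  (-0.3088-0.3670i)·(+0.0752-0.1274i)
Y_4^-1(R⁻¹ n̂) = -0.286617-0.076012i

Re=-0.2866 Im=-0.0760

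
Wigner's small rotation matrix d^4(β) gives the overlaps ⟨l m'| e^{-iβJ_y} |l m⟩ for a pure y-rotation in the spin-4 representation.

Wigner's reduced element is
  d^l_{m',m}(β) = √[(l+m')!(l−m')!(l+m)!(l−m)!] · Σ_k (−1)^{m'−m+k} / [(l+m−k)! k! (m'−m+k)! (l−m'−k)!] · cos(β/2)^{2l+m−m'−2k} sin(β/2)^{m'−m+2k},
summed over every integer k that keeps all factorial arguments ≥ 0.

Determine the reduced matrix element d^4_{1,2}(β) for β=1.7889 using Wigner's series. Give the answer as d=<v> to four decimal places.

d^4_{1,2}(β=1.7889) via Wigner's sum:
Half-angle: c=0.625948, s=0.779865. N=√(120·6·720·2)=1018.233765
k: max(0,(2)−(1))=1 … min(4+(2),4−(1))=3
  k=1: (−1)^0·1018.2338/(240)·0.6259^7·0.7799^1 = +0.124573
  k=2: (−1)^1·1018.2338/(48)·0.6259^5·0.7799^3 = -0.966841
  k=3: (−1)^2·1018.2338/(72)·0.6259^3·0.7799^5 = +1.000521
d^4_{1,2}(1.7889) = +0.124573 -0.966841 +1.000521 = +0.158253

d=0.1583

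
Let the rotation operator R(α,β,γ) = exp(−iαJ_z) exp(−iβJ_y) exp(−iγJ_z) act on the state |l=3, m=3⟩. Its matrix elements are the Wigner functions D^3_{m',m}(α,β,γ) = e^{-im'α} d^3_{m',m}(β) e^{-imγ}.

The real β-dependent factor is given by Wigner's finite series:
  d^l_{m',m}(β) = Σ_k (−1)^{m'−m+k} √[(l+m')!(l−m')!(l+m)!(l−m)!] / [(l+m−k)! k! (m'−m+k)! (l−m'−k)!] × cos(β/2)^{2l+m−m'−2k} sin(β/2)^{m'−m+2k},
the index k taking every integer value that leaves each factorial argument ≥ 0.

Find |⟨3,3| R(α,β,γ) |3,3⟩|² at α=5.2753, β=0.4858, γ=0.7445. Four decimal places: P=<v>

P=0.6994

D^3_{3,3}(5.2753,0.4858,0.7445) = e^{-i·3·5.2753}·d^3_{3,3}(0.4858)·e^{-i·3·0.7445}. Compute d first:
Half-angle: c=0.970645, s=0.240519. N=√(720·1·720·1)=720.000000
k: max(0,(3)−(3))=0 … min(3+(3),3−(3))=0
  k=0: (−1)^0·720.0000/(720)·0.9706^6·0.2405^0 = +0.836299
d^3_{3,3}(0.4858) = +0.836299
|D^3_{3,3}|² = |d^3_{3,3}(β)|² = (+0.836299)² = 0.699395 (the z-rotation phases have unit modulus)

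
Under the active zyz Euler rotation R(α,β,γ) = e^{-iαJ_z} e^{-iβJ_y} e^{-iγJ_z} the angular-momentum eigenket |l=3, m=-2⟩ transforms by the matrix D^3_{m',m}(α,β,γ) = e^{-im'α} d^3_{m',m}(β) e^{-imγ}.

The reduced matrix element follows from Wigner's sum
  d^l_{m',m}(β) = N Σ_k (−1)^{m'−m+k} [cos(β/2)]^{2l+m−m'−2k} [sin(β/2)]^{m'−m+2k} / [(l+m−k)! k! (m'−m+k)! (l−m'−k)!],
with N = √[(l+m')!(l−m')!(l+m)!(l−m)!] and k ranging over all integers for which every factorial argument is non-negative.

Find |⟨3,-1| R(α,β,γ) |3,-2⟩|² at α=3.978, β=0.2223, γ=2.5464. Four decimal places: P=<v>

P=0.1100

Split into d^3_{-1,-2}(β=0.2223) × two z-phases.
Half-angle: c=0.993829, s=0.110921. N=√(2·24·1·120)=75.894664
k∈{0,1} keeps every argument non-negative
  k=0: (−1)^1·75.8947/(24)·0.9938^5·0.1109^1 = -0.340074
  k=1: (−1)^2·75.8947/(12)·0.9938^3·0.1109^3 = +0.008472
d^3_{-1,-2}(0.2223) = -0.340074 +0.008472 = -0.331602
|D^3_{-1,-2}|² = |d^3_{-1,-2}(β)|² = (-0.331602)² = 0.109960 (the z-rotation phases have unit modulus)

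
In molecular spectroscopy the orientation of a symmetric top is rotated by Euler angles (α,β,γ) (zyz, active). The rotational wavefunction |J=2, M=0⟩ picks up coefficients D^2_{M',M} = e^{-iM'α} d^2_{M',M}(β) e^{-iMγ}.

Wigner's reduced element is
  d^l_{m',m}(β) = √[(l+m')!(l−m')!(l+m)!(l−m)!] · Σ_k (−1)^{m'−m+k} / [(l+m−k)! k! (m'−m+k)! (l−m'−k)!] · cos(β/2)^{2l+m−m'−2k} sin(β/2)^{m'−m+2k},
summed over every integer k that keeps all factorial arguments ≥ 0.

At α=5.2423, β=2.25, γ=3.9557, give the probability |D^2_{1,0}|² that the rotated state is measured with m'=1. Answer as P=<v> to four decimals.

P=0.3583

D^2_{1,0}(5.2423,2.25,3.9557) = e^{-i·1·5.2423}·d^2_{1,0}(2.25)·e^{-i·0·3.9557}. Compute d first:
c=cos(2.25/2)=0.431177, s=sin(2.25/2)=0.902268; N=√[6·1·2·2]=4.898979
The bounds max(0,m−m')=0 and min(l+m,l−m')=1 give 2 terms
  k=0: (−1)^1·4.8990/(2)·0.4312^3·0.9023^1 = -0.177164
  k=1: (−1)^2·4.8990/(2)·0.4312^1·0.9023^3 = +0.775777
d^2_{1,0}(2.25) = -0.177164 +0.775777 = +0.598612
|D^2_{1,0}|² = |d^2_{1,0}(β)|² = (+0.598612)² = 0.358337 (the z-rotation phases have unit modulus)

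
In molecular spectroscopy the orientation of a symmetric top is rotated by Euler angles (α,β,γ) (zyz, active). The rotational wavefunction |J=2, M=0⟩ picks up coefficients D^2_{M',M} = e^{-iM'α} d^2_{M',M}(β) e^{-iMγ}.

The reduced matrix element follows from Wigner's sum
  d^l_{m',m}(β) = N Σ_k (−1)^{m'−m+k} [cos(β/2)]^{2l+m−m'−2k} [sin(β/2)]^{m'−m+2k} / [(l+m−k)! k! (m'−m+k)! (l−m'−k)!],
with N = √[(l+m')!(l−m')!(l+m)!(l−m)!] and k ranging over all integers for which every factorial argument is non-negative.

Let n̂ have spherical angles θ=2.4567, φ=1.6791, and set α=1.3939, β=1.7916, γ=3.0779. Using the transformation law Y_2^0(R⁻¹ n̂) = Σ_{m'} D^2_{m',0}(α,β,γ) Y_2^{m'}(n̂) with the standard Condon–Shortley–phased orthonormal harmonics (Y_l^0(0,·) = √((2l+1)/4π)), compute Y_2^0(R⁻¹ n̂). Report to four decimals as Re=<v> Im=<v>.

Need the full column D^2_{m',0} for m'=−2..2 at α=1.3939, β=1.7916, γ=3.0779.
cos(β/2)=0.624894, sin(β/2)=0.780709
d^2_{-2,0}: single k=2 term ⇒ +0.582999;  D = -0.546891+0.201985i
d^2_{-1,0}: k∈[1..2] ⇒ +0.466643 -0.728367 = -0.261724;  D = -0.046057-0.257639i
d^2_{0,0}: k∈[0..2] ⇒ +0.152485 -0.952033 +0.371499 = -0.428049;  D = -0.428049+0.000000i
d^2_{1,0}: k∈[0..1] ⇒ -0.466643 +0.728367 = +0.261724;  D = +0.046057-0.257639i
d^2_{2,0}: single k=0 term ⇒ +0.582999;  D = -0.546891-0.201985i
Y_2^{m'}(θ=2.4567,φ=1.6791) and Σ D·Y over m':
  (-0.5469+0.2020i)·(-0.1510+0.0332i)  (-0.0461-0.2576i)·(+0.0409+0.3763i)  (-0.4280+0.0000i)·(+0.2522+0.0000i)  (+0.0461-0.2576i)·(-0.0409+0.3763i)  (-0.5469-0.2020i)·(-0.1510-0.0332i)
Y_2^0(R⁻¹ n̂) = +0.233887-0.000000i

Re=0.2339 Im=0.0000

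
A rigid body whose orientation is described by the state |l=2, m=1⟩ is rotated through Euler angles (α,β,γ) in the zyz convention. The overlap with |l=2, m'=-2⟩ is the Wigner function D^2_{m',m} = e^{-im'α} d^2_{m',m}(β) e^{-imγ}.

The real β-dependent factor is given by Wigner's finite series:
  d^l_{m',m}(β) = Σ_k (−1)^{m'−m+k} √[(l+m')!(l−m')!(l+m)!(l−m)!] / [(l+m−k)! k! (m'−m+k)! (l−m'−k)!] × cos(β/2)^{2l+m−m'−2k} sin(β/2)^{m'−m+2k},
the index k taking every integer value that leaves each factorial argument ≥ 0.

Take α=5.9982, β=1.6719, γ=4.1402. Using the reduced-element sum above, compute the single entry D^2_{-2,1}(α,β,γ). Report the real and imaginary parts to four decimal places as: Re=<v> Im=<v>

D^2_{-2,1}(5.9982,1.6719,4.1402) = e^{-i·-2·5.9982}·d^2_{-2,1}(1.6719)·e^{-i·1·4.1402}. Compute d first:
c=cos(1.6719/2)=0.670473, s=sin(1.6719/2)=0.741934; N=√[1·24·6·1]=12.000000
k∈{3} keeps every argument non-negative
  k=3: (−1)^0·12.0000/(6)·0.6705^1·0.7419^3 = +0.547655
d^2_{-2,1}(1.6719) = +0.547655
D = (+0.841917-0.539607i)·(+0.547655)·(-0.541474+0.840718i) = -0.001215+0.547653i

Re=-0.0012 Im=0.5477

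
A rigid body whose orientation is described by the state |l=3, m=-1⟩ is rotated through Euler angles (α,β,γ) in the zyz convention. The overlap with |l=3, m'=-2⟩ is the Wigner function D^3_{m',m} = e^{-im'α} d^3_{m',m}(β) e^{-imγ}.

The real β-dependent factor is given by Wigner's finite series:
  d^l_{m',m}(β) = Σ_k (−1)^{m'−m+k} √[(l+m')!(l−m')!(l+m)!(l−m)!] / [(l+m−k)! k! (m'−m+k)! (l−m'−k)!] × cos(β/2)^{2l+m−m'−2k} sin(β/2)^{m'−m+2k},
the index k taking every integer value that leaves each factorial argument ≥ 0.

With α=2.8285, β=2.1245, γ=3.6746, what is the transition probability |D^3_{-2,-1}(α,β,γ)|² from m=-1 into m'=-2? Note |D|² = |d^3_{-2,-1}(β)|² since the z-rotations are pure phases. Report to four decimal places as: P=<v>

P=0.1689

First d^3_{-2,-1}(β=2.1245), then the phase factors e^{-i(-2)α} and e^{-i(-1)γ}:
Half-angle: c=0.486908, s=0.873453. N=√(1·120·2·24)=75.894664
The bounds max(0,m−m')=1 and min(l+m,l−m')=2 give 2 terms
  k=1: (−1)^0·75.8947/(24)·0.4869^5·0.8735^1 = +0.075592
  k=2: (−1)^1·75.8947/(12)·0.4869^3·0.8735^3 = -0.486508
d^3_{-2,-1}(2.1245) = +0.075592 -0.486508 = -0.410916
|D^3_{-2,-1}|² = |d^3_{-2,-1}(β)|² = (-0.410916)² = 0.168852 (the z-rotation phases have unit modulus)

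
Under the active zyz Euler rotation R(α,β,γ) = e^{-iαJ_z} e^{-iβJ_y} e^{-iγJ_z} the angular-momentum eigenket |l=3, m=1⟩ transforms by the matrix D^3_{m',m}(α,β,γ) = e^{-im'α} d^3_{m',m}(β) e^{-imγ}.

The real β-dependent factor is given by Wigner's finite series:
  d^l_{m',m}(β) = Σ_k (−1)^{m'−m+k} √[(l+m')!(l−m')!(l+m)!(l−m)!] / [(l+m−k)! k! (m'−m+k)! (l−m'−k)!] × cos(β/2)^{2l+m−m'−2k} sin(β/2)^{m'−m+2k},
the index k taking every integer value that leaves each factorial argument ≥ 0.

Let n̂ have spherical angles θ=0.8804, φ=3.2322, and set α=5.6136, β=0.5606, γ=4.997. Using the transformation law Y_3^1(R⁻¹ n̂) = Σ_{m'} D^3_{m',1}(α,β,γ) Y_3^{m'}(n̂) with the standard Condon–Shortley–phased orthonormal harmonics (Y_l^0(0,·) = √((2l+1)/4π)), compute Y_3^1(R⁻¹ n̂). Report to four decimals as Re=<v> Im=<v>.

Re=0.0644 Im=-0.2120

Need the full column D^3_{m',1} for m'=−3..3 at α=5.6136, β=0.5606, γ=4.997.
cos(β/2)=0.960972, sin(β/2)=0.276644
d^3_{-3,1}: single k=4 term ⇒ +0.020948;  D = +0.015714-0.013854i
d^3_{-2,1}: k∈[3..4] ⇒ +0.118830 -0.004924 = +0.113906;  D = +0.113746-0.006033i
d^3_{-1,1}: k∈[2..4] ⇒ +0.391595 -0.043271 +0.000448 = +0.348773;  D = +0.284546+0.201683i
d^3_{0,1}: k∈[1..3] ⇒ +0.785356 -0.195258 +0.005394 = +0.595492;  D = +0.167205+0.571536i
d^3_{1,1}: k∈[0..2] ⇒ +0.787527 -0.522127 +0.032453 = +0.297854;  D = -0.111855+0.276053i
d^3_{2,1}: k∈[0..1] ⇒ -0.716929 +0.118830 = -0.598099;  D = +0.520156-0.295228i
d^3_{3,1}: single k=0 term ⇒ +0.252774;  D = -0.249807-0.038611i
Y_3^{m'}(θ=0.8804,φ=3.2322) and Σ D·Y over m':
  (+0.0157-0.0139i)·(-0.1842+0.0513i)  (+0.1137-0.0060i)·(+0.3805-0.0697i)  (+0.2845+0.2017i)·(-0.2551+0.0232i)  (+0.1672+0.5715i)·(-0.2310+0.0000i)  (-0.1119+0.2761i)·(+0.2551+0.0232i)  (+0.5202-0.2952i)·(+0.3805+0.0697i)  (-0.2498-0.0386i)·(+0.1842+0.0513i)
Y_3^1(R⁻¹ n̂) = +0.064374-0.211960i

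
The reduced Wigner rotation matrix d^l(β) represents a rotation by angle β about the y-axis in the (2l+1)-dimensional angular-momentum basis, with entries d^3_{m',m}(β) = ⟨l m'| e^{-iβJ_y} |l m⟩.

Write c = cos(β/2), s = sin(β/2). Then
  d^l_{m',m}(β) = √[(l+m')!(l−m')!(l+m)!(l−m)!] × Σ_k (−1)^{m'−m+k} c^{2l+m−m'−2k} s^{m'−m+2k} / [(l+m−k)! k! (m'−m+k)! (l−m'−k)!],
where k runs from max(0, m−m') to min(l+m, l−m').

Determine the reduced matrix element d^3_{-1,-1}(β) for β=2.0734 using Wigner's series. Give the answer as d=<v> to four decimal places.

d^3_{-1,-1}(β=2.0734) via Wigner's sum:
c=cos(2.0734/2)=0.509063, s=sin(2.0734/2)=0.860729; N=√[2·24·2·24]=48.000000
Admissible k: 0..2 (factorial args all ≥0)
  k=0: (−1)^0·48.0000/(48)·0.5091^6·0.8607^0 = +0.017403
  k=1: (−1)^1·48.0000/(6)·0.5091^4·0.8607^2 = -0.398025
  k=2: (−1)^2·48.0000/(8)·0.5091^2·0.8607^4 = +0.853416
d^3_{-1,-1}(2.0734) = +0.017403 -0.398025 +0.853416 = +0.472794

d=0.4728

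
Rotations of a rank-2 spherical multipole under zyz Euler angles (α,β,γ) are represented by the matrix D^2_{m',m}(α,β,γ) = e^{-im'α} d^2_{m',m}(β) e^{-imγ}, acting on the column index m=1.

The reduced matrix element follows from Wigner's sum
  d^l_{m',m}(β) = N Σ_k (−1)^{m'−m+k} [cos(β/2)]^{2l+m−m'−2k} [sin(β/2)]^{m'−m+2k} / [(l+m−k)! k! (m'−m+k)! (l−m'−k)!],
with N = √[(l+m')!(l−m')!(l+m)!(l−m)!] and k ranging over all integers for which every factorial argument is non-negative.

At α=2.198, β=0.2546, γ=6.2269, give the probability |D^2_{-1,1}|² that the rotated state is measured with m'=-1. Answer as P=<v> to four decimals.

P=0.0022

Split into d^2_{-1,1}(β=0.2546) × two z-phases.
c=cos(0.2546/2)=0.991908, s=sin(0.2546/2)=0.126956; N=√[1·6·6·1]=6.000000
The bounds max(0,m−m')=2 and min(l+m,l−m')=3 give 2 terms
  k=2: (−1)^0·6.0000/(2)·0.9919^2·0.1270^2 = +0.047574
  k=3: (−1)^1·6.0000/(6)·0.9919^0·0.1270^4 = -0.000260
d^2_{-1,1}(0.2546) = +0.047574 -0.000260 = +0.047315
|D^2_{-1,1}|² = |d^2_{-1,1}(β)|² = (+0.047315)² = 0.002239 (the z-rotation phases have unit modulus)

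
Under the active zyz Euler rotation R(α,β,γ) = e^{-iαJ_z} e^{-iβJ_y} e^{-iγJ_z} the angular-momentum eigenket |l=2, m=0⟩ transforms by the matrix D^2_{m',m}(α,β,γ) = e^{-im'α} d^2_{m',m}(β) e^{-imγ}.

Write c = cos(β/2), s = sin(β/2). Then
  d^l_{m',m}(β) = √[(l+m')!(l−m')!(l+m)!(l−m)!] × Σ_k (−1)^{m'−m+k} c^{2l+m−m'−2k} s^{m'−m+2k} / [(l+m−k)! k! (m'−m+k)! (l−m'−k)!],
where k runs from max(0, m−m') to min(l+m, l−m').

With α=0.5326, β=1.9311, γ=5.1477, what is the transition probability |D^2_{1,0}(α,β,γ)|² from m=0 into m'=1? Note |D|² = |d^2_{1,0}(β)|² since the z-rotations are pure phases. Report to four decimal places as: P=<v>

P=0.1633

D^2_{1,0}(0.5326,1.9311,5.1477) = e^{-i·1·0.5326}·d^2_{1,0}(1.9311)·e^{-i·0·5.1477}. Compute d first:
With c≡cos(β/2)=0.568965 and s≡sin(β/2)=0.822362, N=[6·1·2·2]^{1/2}=4.898979
Admissible k: 0..1 (factorial args all ≥0)
  k=0: (−1)^1·4.8990/(2)·0.5690^3·0.8224^1 = -0.371018
  k=1: (−1)^2·4.8990/(2)·0.5690^1·0.8224^3 = +0.775086
d^2_{1,0}(1.9311) = -0.371018 +0.775086 = +0.404069
|D^2_{1,0}|² = |d^2_{1,0}(β)|² = (+0.404069)² = 0.163271 (the z-rotation phases have unit modulus)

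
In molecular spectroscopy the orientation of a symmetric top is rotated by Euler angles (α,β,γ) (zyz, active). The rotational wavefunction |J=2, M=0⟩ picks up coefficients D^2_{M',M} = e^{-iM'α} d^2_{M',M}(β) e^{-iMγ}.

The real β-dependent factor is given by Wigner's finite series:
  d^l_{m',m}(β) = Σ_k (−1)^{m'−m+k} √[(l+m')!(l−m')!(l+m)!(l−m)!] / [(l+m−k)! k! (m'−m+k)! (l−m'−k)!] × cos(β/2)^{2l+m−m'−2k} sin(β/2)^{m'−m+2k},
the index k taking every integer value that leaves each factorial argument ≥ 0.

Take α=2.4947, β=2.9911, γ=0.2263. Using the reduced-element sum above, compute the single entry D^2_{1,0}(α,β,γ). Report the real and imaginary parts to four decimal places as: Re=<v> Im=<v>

Re=-0.1449 Im=-0.1094

D^2_{1,0}(2.4947,2.9911,0.2263) = e^{-i·1·2.4947}·d^2_{1,0}(2.9911)·e^{-i·0·0.2263}. Compute d first:
Half-angle: c=0.075175, s=0.997170. N=√(6·1·2·2)=4.898979
Admissible k: 0..1 (factorial args all ≥0)
  k=0: (−1)^1·4.8990/(2)·0.0752^3·0.9972^1 = -0.001038
  k=1: (−1)^2·4.8990/(2)·0.0752^1·0.9972^3 = +0.182582
d^2_{1,0}(2.9911) = -0.001038 +0.182582 = +0.181545
Phases: e^{-i·(1)·2.4947}=-0.797960-0.602710i, e^{-i·(0)·0.2263}=+1.000000+0.000000i ⇒ D=-0.144866-0.109419i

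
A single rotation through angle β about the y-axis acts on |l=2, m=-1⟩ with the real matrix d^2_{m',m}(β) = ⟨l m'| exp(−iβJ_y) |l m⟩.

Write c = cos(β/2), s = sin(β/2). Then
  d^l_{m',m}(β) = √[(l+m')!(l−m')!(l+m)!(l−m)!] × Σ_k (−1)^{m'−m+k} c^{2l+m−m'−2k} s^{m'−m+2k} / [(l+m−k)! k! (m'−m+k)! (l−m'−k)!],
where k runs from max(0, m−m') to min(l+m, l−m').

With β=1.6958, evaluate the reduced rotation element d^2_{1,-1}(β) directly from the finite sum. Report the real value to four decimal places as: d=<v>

d^2_{1,-1}(β=1.6958) via Wigner's sum:
Half-angle: c=0.661559, s=0.749893. N=√(6·1·1·6)=6.000000
k∈{0,1} keeps every argument non-negative
  k=0: (−1)^2·6.0000/(2)·0.6616^2·0.7499^2 = +0.738341
  k=1: (−1)^3·6.0000/(6)·0.6616^0·0.7499^4 = -0.316225
d^2_{1,-1}(1.6958) = +0.738341 -0.316225 = +0.422116

d=0.4221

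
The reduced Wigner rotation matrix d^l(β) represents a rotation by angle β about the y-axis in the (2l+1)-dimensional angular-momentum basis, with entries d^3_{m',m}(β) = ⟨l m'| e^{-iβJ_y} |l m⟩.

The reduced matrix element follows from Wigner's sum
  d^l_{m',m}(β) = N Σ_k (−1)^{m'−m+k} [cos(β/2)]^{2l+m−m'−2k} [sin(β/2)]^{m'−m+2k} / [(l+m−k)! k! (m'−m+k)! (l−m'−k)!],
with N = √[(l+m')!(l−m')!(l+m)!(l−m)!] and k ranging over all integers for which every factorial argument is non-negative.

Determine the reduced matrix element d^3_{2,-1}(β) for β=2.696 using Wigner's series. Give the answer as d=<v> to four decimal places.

d^3_{2,-1}(β=2.696) via Wigner's sum:
With c≡cos(β/2)=0.220958 and s≡sin(β/2)=0.975283, N=[120·1·2·24]^{1/2}=75.894664
k: max(0,(-1)−(2))=0 … min(3+(-1),3−(2))=1
  k=0: (−1)^3·75.8947/(12)·0.2210^3·0.9753^3 = -0.063292
  k=1: (−1)^4·75.8947/(24)·0.2210^1·0.9753^5 = +0.616543
d^3_{2,-1}(2.696) = -0.063292 +0.616543 = +0.553251

d=0.5533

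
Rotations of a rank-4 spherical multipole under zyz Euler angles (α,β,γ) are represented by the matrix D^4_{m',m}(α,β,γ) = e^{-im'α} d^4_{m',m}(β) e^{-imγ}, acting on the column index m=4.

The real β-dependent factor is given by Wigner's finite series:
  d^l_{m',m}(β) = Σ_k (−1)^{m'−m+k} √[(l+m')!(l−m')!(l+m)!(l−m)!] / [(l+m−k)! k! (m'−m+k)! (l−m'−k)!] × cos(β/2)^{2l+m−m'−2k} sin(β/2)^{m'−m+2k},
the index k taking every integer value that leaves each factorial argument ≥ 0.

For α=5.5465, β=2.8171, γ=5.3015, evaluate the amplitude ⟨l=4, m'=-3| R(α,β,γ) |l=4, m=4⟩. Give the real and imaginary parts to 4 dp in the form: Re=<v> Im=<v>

First d^4_{-3,4}(β=2.8171), then the phase factors e^{-i(-3)α} and e^{-i(4)γ}:
Half-angle: c=0.161535, s=0.986867. N=√(1·5040·40320·1)=14255.272709
k: max(0,(4)−(-3))=7 … min(4+(4),4−(-3))=7
  k=7: (−1)^0·14255.2727/(5040)·0.1615^1·0.9869^7 = +0.416508
d^4_{-3,4}(2.8171) = +0.416508
D = (-0.596601-0.802538i)·(+0.416508)·(-0.707283-0.706930i) = -0.060549+0.412083i

Re=-0.0605 Im=0.4121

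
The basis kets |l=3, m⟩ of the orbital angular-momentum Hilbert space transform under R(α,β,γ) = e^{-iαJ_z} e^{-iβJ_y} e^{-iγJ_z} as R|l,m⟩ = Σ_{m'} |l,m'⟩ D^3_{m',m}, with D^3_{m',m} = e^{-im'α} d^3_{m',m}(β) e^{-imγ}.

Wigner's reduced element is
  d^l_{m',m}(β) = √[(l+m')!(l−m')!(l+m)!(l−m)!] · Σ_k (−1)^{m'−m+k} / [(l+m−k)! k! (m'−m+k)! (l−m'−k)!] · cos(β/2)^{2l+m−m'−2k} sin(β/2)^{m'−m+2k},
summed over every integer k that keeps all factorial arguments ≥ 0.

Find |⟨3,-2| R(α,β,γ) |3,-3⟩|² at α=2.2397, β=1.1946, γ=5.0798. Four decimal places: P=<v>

P=0.2835

First d^3_{-2,-3}(β=1.1946), then the phase factors e^{-i(-2)α} and e^{-i(-3)γ}:
c=cos(1.1946/2)=0.826857, s=sin(1.1946/2)=0.562412; N=√[1·120·1·720]=293.938769
k∈{0} keeps every argument non-negative
  k=0: (−1)^1·293.9388/(120)·0.8269^5·0.5624^1 = -0.532455
d^3_{-2,-3}(1.1946) = -0.532455
|D^3_{-2,-3}|² = |d^3_{-2,-3}(β)|² = (-0.532455)² = 0.283508 (the z-rotation phases have unit modulus)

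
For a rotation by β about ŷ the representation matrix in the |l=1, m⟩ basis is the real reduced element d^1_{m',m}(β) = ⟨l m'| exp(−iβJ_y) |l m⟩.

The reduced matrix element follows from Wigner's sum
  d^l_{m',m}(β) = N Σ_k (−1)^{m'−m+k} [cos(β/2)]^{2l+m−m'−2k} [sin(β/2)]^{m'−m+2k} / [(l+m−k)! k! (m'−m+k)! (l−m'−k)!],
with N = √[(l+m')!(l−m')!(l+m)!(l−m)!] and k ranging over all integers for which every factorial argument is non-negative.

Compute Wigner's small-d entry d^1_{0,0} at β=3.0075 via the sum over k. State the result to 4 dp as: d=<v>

d=-0.9910

d^1_{0,0}(β=3.0075) via Wigner's sum:
c=cos(3.0075/2)=0.066996, s=sin(3.0075/2)=0.997753; N=√[1·1·1·1]=1.000000
k∈{0,1} keeps every argument non-negative
  k=0: (−1)^0·1.0000/(1)·0.0670^2·0.9978^0 = +0.004488
  k=1: (−1)^1·1.0000/(1)·0.0670^0·0.9978^2 = -0.995512
d^1_{0,0}(3.0075) = +0.004488 -0.995512 = -0.991023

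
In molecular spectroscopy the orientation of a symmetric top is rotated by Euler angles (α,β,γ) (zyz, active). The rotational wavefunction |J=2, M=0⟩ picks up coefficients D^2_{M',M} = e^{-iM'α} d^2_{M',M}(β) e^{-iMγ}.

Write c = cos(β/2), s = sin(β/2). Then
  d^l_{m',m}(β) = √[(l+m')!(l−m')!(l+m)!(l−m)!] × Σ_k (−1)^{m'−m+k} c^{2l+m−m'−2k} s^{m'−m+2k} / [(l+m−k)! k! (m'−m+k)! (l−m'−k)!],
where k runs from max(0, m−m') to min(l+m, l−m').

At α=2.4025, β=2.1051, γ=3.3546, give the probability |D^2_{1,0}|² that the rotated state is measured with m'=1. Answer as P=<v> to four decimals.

First d^2_{1,0}(β=2.1051), then the phase factors e^{-i(1)α} and e^{-i(0)γ}:
With c≡cos(β/2)=0.495358 and s≡sin(β/2)=0.868689, N=[6·1·2·2]^{1/2}=4.898979
Admissible k: 0..1 (factorial args all ≥0)
  k=0: (−1)^1·4.8990/(2)·0.4954^3·0.8687^1 = -0.258640
  k=1: (−1)^2·4.8990/(2)·0.4954^1·0.8687^3 = +0.795404
d^2_{1,0}(2.1051) = -0.258640 +0.795404 = +0.536763
|D^2_{1,0}|² = |d^2_{1,0}(β)|² = (+0.536763)² = 0.288115 (the z-rotation phases have unit modulus)

P=0.2881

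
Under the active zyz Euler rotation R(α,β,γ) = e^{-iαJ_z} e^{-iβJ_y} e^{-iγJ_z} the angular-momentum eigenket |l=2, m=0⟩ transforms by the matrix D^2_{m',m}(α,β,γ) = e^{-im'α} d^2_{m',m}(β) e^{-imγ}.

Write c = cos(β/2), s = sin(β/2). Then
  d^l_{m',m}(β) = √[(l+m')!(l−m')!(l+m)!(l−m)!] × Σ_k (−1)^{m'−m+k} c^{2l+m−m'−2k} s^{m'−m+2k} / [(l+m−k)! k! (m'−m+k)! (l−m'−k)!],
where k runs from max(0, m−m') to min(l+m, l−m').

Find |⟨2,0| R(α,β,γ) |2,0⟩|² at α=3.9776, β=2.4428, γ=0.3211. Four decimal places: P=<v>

P=0.1438

Split into d^2_{0,0}(β=2.4428) × two z-phases.
Half-angle: c=0.342331, s=0.939580. N=√(2·2·2·2)=4.000000
k: max(0,(0)−(0))=0 … min(2+(0),2−(0))=2
  k=0: (−1)^0·4.0000/(4)·0.3423^4·0.9396^0 = +0.013734
  k=1: (−1)^1·4.0000/(1)·0.3423^2·0.9396^2 = -0.413827
  k=2: (−1)^2·4.0000/(4)·0.3423^0·0.9396^4 = +0.779353
d^2_{0,0}(2.4428) = +0.013734 -0.413827 +0.779353 = +0.379260
|D^2_{0,0}|² = |d^2_{0,0}(β)|² = (+0.379260)² = 0.143838 (the z-rotation phases have unit modulus)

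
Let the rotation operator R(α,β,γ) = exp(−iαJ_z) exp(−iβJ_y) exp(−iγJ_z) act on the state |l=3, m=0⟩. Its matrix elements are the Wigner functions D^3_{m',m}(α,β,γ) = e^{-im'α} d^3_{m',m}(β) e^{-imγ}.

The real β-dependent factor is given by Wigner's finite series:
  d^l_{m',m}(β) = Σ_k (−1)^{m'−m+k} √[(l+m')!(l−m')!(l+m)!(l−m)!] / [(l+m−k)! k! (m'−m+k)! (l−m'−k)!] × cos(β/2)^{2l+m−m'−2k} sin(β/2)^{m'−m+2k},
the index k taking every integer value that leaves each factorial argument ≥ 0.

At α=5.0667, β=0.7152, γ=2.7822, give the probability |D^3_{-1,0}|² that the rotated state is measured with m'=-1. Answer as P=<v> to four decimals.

P=0.2759

Split into d^3_{-1,0}(β=0.7152) × two z-phases.
With c≡cos(β/2)=0.936740 and s≡sin(β/2)=0.350027, N=[2·24·6·6]^{1/2}=41.569219
Admissible k: 1..3 (factorial args all ≥0)
  k=1: (−1)^0·41.5692/(12)·0.9367^5·0.3500^1 = +0.874554
  k=2: (−1)^1·41.5692/(4)·0.9367^3·0.3500^3 = -0.366331
  k=3: (−1)^2·41.5692/(12)·0.9367^1·0.3500^5 = +0.017050
d^3_{-1,0}(0.7152) = +0.874554 -0.366331 +0.017050 = +0.525273
|D^3_{-1,0}|² = |d^3_{-1,0}(β)|² = (+0.525273)² = 0.275912 (the z-rotation phases have unit modulus)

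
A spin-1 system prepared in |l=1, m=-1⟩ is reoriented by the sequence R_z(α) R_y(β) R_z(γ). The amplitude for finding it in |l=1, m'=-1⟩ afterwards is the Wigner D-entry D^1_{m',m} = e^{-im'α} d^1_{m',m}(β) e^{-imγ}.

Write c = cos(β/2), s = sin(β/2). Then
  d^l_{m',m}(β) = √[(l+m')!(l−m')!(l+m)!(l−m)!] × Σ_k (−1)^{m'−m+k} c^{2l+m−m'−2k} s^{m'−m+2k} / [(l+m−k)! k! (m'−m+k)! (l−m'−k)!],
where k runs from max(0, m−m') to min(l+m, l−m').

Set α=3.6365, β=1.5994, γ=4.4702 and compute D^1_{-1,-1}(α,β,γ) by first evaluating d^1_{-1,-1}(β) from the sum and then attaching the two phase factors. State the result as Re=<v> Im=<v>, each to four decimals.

Re=-0.1214 Im=0.4703

First d^1_{-1,-1}(β=1.5994), then the phase factors e^{-i(-1)α} and e^{-i(-1)γ}:
c=cos(1.5994/2)=0.696922, s=sin(1.5994/2)=0.717147; N=√[1·2·1·2]=2.000000
k: max(0,(-1)−(-1))=0 … min(1+(-1),1−(-1))=0
  k=0: (−1)^0·2.0000/(2)·0.6969^2·0.7171^0 = +0.485700
d^1_{-1,-1}(1.5994) = +0.485700
D = (-0.880013-0.474950i)·(+0.485700)·(-0.239828-0.970815i) = -0.121443+0.470272i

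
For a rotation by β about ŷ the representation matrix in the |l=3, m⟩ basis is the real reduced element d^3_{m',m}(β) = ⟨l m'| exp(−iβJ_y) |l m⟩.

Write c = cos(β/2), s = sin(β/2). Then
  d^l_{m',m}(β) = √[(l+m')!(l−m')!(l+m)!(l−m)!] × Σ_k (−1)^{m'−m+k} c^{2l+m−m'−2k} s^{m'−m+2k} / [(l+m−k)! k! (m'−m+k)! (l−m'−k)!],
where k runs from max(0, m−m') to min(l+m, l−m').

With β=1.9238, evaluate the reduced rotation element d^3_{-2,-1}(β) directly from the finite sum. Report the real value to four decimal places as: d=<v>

d=-0.4944

d^3_{-2,-1}(β=1.9238) via Wigner's sum:
c=cos(1.9238/2)=0.571962, s=sin(1.9238/2)=0.820280; N=√[1·120·2·24]=75.894664
Admissible k: 1..2 (factorial args all ≥0)
  k=1: (−1)^0·75.8947/(24)·0.5720^5·0.8203^1 = +0.158781
  k=2: (−1)^1·75.8947/(12)·0.5720^3·0.8203^3 = -0.653159
d^3_{-2,-1}(1.9238) = +0.158781 -0.653159 = -0.494377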